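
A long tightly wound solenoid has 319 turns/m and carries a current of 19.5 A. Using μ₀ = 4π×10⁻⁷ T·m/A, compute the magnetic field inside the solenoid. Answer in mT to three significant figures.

B ≈ 7.82 mT

Inside a long solenoid, B = μ₀nI.
B = (4π×10⁻⁷)(319 m⁻¹)(19.5 A) = 7.817×10^-3 T.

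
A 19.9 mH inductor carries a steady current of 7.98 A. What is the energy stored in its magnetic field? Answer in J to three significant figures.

Stored magnetic energy: U = ½LI².
U = ½(1.990×10^-2 H)(7.98 A)² = 0.6336 J.

U ≈ 0.634 J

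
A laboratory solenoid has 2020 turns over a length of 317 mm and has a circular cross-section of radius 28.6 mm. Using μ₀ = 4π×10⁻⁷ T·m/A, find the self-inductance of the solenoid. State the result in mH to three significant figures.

A = πr² = π(2.860×10^-2 m)² = 2.570×10^-3 m².
For a long solenoid, L = μ₀N²A/ℓ.
L = (4π×10⁻⁷)(2020)²(2.570×10^-3)/(0.317 m) = 4.157×10^-2 H.

L ≈ 41.6 mH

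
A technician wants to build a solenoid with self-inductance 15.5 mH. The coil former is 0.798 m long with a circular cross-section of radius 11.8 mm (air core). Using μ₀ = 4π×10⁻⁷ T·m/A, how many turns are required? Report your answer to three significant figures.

A = πr² = π(1.180×10^-2 m)² = 4.374×10^-4 m².
From L = μ₀N²A/ℓ, N = √(Lℓ / (μ₀A)).
N = √[(1.550×10^-2)(0.798) / ((4π×10⁻⁷)×4.374×10^-4)] = √(2.250×10^7) ≈ 4743.6.

N ≈ 4740 turns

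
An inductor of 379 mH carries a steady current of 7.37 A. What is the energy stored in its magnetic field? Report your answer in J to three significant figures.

U ≈ 10.3 J

Stored magnetic energy: U = ½LI².
U = ½(0.379 H)(7.37 A)² = 10.29 J.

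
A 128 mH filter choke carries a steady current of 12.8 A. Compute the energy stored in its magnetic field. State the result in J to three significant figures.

U ≈ 10.5 J

Stored magnetic energy: U = ½LI².
U = ½(0.128 H)(12.8 A)² = 10.49 J.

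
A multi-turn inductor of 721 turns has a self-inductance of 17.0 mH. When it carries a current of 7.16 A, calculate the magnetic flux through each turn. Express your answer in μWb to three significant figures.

From L = NΦ_B/I, the flux per turn is Φ_B = LI/N.
Φ_B = (1.700×10^-2 H)(7.16 A)/721 = 1.688×10^-4 Wb.

Φ_B ≈ 169 μWb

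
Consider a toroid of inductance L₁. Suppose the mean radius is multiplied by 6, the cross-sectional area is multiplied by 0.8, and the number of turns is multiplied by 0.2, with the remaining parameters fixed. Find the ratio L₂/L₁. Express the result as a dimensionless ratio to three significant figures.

For a toroid, L ∝ μᵣN²A/R.
L₂/L₁ = (6)^-1 × (0.8) × (0.2)^2 = 0.00533.

L₂/L₁ = 0.00533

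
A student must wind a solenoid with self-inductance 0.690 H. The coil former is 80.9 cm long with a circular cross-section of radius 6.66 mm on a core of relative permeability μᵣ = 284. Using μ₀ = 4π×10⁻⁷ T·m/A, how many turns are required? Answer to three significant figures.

A = πr² = π(6.660×10^-3 m)² = 1.393×10^-4 m².
From L = μ₀μᵣN²A/ℓ, N = √(Lℓ / (μ₀μᵣA)).
N = √[(0.69)(0.809) / ((4π×10⁻⁷)(284)×1.393×10^-4)] = √(1.122×10^7) ≈ 3350.3.

N ≈ 3350 turns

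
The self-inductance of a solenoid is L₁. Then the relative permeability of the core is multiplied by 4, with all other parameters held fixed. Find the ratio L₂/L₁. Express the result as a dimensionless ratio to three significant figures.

For a solenoid, L ∝ μᵣN²A/ℓ.
L₂/L₁ = (4) = 4.00.

L₂/L₁ = 4.00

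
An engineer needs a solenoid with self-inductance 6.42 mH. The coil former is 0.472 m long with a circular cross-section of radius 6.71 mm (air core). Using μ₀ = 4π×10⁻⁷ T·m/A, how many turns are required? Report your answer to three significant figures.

N ≈ 4130 turns

A = πr² = π(6.710×10^-3 m)² = 1.414×10^-4 m².
From L = μ₀N²A/ℓ, N = √(Lℓ / (μ₀A)).
N = √[(6.420×10^-3)(0.472) / ((4π×10⁻⁷)×1.414×10^-4)] = √(1.7048×10^7) ≈ 4128.9.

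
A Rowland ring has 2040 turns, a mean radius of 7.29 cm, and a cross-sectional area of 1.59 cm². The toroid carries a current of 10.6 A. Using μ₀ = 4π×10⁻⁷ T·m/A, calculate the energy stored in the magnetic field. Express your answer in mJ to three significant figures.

L = μ₀N²A/(2πR) = (4π×10⁻⁷)(2040)²(1.590×10^-4)/(2π×7.290×10^-2) = 1.815×10^-3 H.
U = ½LI² = ½(1.815×10^-3)(10.6)² = 0.102 J.

U ≈ 102 mJ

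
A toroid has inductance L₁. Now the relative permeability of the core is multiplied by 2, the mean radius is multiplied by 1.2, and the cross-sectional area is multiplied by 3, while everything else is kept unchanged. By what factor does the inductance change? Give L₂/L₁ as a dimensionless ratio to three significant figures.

For a toroid, L ∝ μᵣN²A/R.
L₂/L₁ = (2) × (1.2)^-1 × (3) = 5.00.

L₂/L₁ = 5.00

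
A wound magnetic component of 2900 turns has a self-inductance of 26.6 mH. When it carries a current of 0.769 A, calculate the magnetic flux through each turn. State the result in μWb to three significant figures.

Φ_B ≈ 7.05 μWb

From L = NΦ_B/I, the flux per turn is Φ_B = LI/N.
Φ_B = (2.660×10^-2 H)(0.769 A)/2900 = 7.054×10^-6 Wb.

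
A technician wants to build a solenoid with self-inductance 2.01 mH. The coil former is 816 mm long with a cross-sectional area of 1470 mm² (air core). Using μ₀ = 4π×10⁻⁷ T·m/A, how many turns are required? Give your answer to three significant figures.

A = 1470 mm² = 1.470×10^-3 m².
From L = μ₀N²A/ℓ, N = √(Lℓ / (μ₀A)).
N = √[(2.010×10^-3)(0.816) / ((4π×10⁻⁷)×1.470×10^-3)] = √(8.879×10^5) ≈ 942.3.

N ≈ 942 turns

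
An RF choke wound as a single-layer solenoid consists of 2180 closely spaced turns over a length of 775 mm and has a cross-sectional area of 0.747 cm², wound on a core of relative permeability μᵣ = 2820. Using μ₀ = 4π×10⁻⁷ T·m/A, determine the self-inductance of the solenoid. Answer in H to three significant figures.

L ≈ 1.62 H

A = 0.747 cm² = 7.470×10^-5 m².
For a long solenoid, L = μ₀μᵣN²A/ℓ.
L = (4π×10⁻⁷)(2820)(2180)²(7.470×10^-5)/(0.775 m) = 1.623 H.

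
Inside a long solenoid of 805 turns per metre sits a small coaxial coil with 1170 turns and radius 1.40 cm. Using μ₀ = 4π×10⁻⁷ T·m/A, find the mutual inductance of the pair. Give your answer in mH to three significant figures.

M ≈ 0.729 mH

The outer solenoid produces a uniform field B₁ = μ₀n₁I₁ across the inner coil,
so the flux linkage is N₂Φ = N₂B₁A₂ = μ₀n₁N₂A₂·I₁, giving M = μ₀n₁N₂A₂.
A₂ = πr² = π(1.400×10^-2 m)² = 6.158×10^-4 m².
M = (4π×10⁻⁷)(805)(1170)(6.158×10^-4) = 7.288×10^-4 H.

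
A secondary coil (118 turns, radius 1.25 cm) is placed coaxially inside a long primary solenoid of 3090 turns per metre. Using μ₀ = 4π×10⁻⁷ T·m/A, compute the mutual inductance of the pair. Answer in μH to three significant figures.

The outer solenoid produces a uniform field B₁ = μ₀n₁I₁ across the inner coil,
so the flux linkage is N₂Φ = N₂B₁A₂ = μ₀n₁N₂A₂·I₁, giving M = μ₀n₁N₂A₂.
A₂ = πr² = π(1.250×10^-2 m)² = 4.909×10^-4 m².
M = (4π×10⁻⁷)(3090)(118)(4.909×10^-4) = 2.249×10^-4 H.

M ≈ 225 μH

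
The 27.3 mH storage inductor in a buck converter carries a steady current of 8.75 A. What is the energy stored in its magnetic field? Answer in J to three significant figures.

U ≈ 1.05 J

Stored magnetic energy: U = ½LI².
U = ½(2.730×10^-2 H)(8.75 A)² = 1.045 J.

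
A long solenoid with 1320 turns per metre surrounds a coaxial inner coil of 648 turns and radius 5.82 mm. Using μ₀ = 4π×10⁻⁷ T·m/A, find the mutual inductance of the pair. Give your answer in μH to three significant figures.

The outer solenoid produces a uniform field B₁ = μ₀n₁I₁ across the inner coil,
so the flux linkage is N₂Φ = N₂B₁A₂ = μ₀n₁N₂A₂·I₁, giving M = μ₀n₁N₂A₂.
A₂ = πr² = π(5.820×10^-3 m)² = 1.064×10^-4 m².
M = (4π×10⁻⁷)(1320)(648)(1.064×10^-4) = 1.144×10^-4 H.

M ≈ 114 μH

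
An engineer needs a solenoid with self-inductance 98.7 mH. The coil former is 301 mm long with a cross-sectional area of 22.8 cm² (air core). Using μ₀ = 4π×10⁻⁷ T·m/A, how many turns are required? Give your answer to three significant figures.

N ≈ 3220 turns

A = 22.8 cm² = 2.280×10^-3 m².
From L = μ₀N²A/ℓ, N = √(Lℓ / (μ₀A)).
N = √[(9.870×10^-2)(0.301) / ((4π×10⁻⁷)×2.280×10^-3)] = √(1.037×10^7) ≈ 3220.1.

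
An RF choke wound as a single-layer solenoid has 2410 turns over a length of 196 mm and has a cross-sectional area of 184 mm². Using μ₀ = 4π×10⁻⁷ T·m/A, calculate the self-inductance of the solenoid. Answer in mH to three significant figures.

A = 184 mm² = 1.840×10^-4 m².
For a long solenoid, L = μ₀N²A/ℓ.
L = (4π×10⁻⁷)(2410)²(1.840×10^-4)/(0.196 m) = 6.852×10^-3 H.

L ≈ 6.85 mH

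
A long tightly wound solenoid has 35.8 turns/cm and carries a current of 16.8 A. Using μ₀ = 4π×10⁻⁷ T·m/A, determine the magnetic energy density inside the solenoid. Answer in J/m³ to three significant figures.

u ≈ 2270 J/m³

B = μ₀nI = (4π×10⁻⁷)(3.580×10^3)(16.8) = 7.558×10^-2 T.
u = B²/(2μ₀) = (7.558×10^-2)²/(2×4π×10⁻⁷) = 2.273×10^3 J/m³.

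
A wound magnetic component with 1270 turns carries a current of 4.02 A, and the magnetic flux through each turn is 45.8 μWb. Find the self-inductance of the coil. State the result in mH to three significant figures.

L ≈ 14.5 mH

Self-inductance is defined by L = NΦ_B/I (flux linkage over current).
L = (1270)(4.580×10^-5 Wb)/(4.02 A) = 1.447×10^-2 H.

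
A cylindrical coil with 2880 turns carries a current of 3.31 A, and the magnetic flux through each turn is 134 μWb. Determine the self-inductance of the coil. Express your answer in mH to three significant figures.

L ≈ 117 mH

Self-inductance is defined by L = NΦ_B/I (flux linkage over current).
L = (2880)(1.340×10^-4 Wb)/(3.31 A) = 0.1166 H.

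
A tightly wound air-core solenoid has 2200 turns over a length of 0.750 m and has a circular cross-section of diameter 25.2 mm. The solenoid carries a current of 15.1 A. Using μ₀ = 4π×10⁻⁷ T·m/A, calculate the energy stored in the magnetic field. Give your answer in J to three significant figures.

A = π(d/2)² = π(1.260×10^-2 m)² = 4.988×10^-4 m².
L = μ₀N²A/ℓ = (4π×10⁻⁷)(2200)²(4.988×10^-4)/(0.75) = 4.0447×10^-3 H.
U = ½LI² = ½(4.0447×10^-3)(15.1)² = 0.4611 J.

U ≈ 0.461 J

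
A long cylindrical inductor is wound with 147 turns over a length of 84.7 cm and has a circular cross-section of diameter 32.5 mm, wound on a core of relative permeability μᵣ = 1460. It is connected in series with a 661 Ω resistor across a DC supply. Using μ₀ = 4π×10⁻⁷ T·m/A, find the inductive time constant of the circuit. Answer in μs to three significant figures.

τ ≈ 58.7 μs

A = π(d/2)² = π(1.625×10^-2 m)² = 8.296×10^-4 m².
L = μ₀μᵣN²A/ℓ = (4π×10⁻⁷)(1460)(147)²(8.296×10^-4)/(0.847) = 3.883×10^-2 H.
τ = L/R = (3.883×10^-2)/(661) = 5.874×10^-5 s.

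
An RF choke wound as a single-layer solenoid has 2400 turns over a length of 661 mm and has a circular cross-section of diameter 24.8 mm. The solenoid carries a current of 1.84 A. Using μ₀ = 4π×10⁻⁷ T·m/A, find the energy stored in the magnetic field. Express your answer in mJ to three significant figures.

U ≈ 8.95 mJ

A = π(d/2)² = π(1.240×10^-2 m)² = 4.831×10^-4 m².
L = μ₀N²A/ℓ = (4π×10⁻⁷)(2400)²(4.831×10^-4)/(0.661) = 5.290×10^-3 H.
U = ½LI² = ½(5.290×10^-3)(1.84)² = 8.954×10^-3 J.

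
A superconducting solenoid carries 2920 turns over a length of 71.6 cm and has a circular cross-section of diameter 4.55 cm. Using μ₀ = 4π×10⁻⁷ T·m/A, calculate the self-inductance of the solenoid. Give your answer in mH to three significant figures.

A = π(d/2)² = π(2.275×10^-2 m)² = 1.626×10^-3 m².
For a long solenoid, L = μ₀N²A/ℓ.
L = (4π×10⁻⁷)(2920)²(1.626×10^-3)/(0.716 m) = 2.433×10^-2 H.

L ≈ 24.3 mH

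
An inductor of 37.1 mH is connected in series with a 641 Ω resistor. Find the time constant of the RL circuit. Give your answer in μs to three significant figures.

τ = L/R = (3.710×10^-2 H)/(641 Ω) = 5.788×10^-5 s.

τ ≈ 57.9 μs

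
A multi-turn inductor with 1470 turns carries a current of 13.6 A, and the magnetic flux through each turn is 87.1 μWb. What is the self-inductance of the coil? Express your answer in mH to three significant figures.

Self-inductance is defined by L = NΦ_B/I (flux linkage over current).
L = (1470)(8.710×10^-5 Wb)/(13.6 A) = 9.414×10^-3 H.

L ≈ 9.41 mH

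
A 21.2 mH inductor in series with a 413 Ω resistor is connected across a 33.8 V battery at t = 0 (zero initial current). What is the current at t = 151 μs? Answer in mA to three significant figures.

τ = L/R = 2.120×10^-2/413 = 5.133×10^-5 s; final current I_∞ = ε/R = 33.8/413 = 8.184×10^-2 A.
I(t) = I_∞(1 − e^(−t/τ)) with t/τ = 2.942.
I = (8.184×10^-2)(1 − e^(−2.942)) = 7.752×10^-2 A.

I ≈ 77.5 mA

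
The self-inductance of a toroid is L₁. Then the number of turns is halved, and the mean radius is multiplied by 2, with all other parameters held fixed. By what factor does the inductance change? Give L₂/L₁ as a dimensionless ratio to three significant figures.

For a toroid, L ∝ μᵣN²A/R.
L₂/L₁ = (0.5)^2 × (2)^-1 = 0.125.

L₂/L₁ = 0.125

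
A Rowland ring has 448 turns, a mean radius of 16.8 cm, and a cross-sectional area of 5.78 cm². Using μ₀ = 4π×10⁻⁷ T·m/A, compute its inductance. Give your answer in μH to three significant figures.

For a thin toroid, L = μ₀N²A/(2πR).
L = (4π×10⁻⁷)(448)²(5.780×10^-4) / (2π×0.168 m) = 1.381×10^-4 H.

L ≈ 138 μH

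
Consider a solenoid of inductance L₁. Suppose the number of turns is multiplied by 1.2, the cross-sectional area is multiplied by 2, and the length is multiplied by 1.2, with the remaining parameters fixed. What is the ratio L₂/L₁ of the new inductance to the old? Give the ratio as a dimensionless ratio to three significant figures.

L₂/L₁ = 2.40

For a solenoid, L ∝ μᵣN²A/ℓ.
L₂/L₁ = (1.2)^2 × (2) × (1.2)^-1 = 2.40.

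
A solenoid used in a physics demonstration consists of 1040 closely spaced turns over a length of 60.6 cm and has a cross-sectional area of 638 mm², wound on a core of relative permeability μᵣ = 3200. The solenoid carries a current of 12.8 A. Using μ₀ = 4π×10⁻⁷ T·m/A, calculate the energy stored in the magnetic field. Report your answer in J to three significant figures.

A = 638 mm² = 6.380×10^-4 m².
L = μ₀μᵣN²A/ℓ = (4π×10⁻⁷)(3200)(1040)²(6.380×10^-4)/(0.606) = 4.579 H.
U = ½LI² = ½(4.579)(12.8)² = 375.1 J.

U ≈ 375 J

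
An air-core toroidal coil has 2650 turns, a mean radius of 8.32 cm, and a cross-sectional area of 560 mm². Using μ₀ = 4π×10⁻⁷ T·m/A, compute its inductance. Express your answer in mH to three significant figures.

For a thin toroid, L = μ₀N²A/(2πR).
L = (4π×10⁻⁷)(2650)²(5.600×10^-4) / (2π×8.320×10^-2 m) = 9.453×10^-3 H.

L ≈ 9.45 mH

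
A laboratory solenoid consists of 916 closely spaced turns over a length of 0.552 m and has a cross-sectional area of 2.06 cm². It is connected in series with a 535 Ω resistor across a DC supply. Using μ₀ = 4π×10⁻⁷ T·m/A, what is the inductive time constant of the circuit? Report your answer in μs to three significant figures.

A = 2.06 cm² = 2.060×10^-4 m².
L = μ₀N²A/ℓ = (4π×10⁻⁷)(916)²(2.060×10^-4)/(0.552) = 3.9349×10^-4 H.
τ = L/R = (3.9349×10^-4)/(535) = 7.3549×10^-7 s.

τ ≈ 0.735 μs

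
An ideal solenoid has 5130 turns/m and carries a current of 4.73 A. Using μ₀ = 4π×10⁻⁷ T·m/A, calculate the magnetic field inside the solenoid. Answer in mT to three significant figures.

B ≈ 30.5 mT

Inside a long solenoid, B = μ₀nI.
B = (4π×10⁻⁷)(5.130×10^3 m⁻¹)(4.73 A) = 3.049×10^-2 T.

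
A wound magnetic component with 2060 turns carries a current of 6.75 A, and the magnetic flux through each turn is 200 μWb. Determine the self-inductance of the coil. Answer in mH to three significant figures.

L ≈ 61.0 mH

Self-inductance is defined by L = NΦ_B/I (flux linkage over current).
L = (2060)(2.000×10^-4 Wb)/(6.75 A) = 6.104×10^-2 H.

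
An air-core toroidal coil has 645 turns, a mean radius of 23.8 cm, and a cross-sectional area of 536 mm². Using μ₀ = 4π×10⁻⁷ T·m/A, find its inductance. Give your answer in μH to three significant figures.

For a thin toroid, L = μ₀N²A/(2πR).
L = (4π×10⁻⁷)(645)²(5.360×10^-4) / (2π×0.238 m) = 1.874×10^-4 H.

L ≈ 187 μH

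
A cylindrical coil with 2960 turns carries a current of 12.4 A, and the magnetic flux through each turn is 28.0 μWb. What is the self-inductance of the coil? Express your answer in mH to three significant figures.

L ≈ 6.68 mH

Self-inductance is defined by L = NΦ_B/I (flux linkage over current).
L = (2960)(2.800×10^-5 Wb)/(12.4 A) = 6.684×10^-3 H.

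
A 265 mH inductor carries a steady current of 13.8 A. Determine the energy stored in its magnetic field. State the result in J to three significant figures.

U ≈ 25.2 J

Stored magnetic energy: U = ½LI².
U = ½(0.265 H)(13.8 A)² = 25.23 J.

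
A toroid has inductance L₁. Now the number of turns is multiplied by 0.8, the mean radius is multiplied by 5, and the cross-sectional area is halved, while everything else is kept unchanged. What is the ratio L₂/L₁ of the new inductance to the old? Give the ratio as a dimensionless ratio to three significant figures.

L₂/L₁ = 0.0640

For a toroid, L ∝ μᵣN²A/R.
L₂/L₁ = (0.8)^2 × (5)^-1 × (0.5) = 0.0640.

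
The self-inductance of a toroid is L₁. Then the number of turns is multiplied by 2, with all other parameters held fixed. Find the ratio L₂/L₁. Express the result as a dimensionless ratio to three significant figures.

L₂/L₁ = 4.00

For a toroid, L ∝ μᵣN²A/R.
L₂/L₁ = (2)^2 = 4.00.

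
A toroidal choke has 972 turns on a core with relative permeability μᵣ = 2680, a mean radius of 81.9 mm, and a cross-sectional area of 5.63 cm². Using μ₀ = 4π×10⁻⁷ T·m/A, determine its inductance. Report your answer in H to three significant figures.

For a thin toroid, L = μ₀μᵣN²A/(2πR).
L = (4π×10⁻⁷)(2680)(972)²(5.630×10^-4) / (2π×8.190×10^-2 m) = 3.481 H.

L ≈ 3.48 H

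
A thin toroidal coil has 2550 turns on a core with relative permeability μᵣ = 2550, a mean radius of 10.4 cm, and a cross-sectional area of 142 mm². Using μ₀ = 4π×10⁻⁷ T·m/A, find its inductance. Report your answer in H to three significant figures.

For a thin toroid, L = μ₀μᵣN²A/(2πR).
L = (4π×10⁻⁷)(2550)(2550)²(1.420×10^-4) / (2π×0.104 m) = 4.528 H.

L ≈ 4.53 H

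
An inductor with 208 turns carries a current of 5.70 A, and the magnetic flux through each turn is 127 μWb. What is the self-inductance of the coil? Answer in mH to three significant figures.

L ≈ 4.63 mH

Self-inductance is defined by L = NΦ_B/I (flux linkage over current).
L = (208)(1.270×10^-4 Wb)/(5.70 A) = 4.634×10^-3 H.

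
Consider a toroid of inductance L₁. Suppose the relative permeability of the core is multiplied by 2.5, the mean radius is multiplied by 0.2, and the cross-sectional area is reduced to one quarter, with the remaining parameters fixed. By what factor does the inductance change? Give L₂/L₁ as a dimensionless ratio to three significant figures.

L₂/L₁ = 3.13

For a toroid, L ∝ μᵣN²A/R.
L₂/L₁ = (2.5) × (0.2)^-1 × (0.25) = 3.13.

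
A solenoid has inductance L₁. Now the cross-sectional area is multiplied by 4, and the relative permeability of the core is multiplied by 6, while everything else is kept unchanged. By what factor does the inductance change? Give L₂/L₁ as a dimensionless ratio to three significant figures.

For a solenoid, L ∝ μᵣN²A/ℓ.
L₂/L₁ = (4) × (6) = 24.0.

L₂/L₁ = 24.0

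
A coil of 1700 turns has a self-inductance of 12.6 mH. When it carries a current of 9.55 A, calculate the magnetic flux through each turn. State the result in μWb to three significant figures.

From L = NΦ_B/I, the flux per turn is Φ_B = LI/N.
Φ_B = (1.260×10^-2 H)(9.55 A)/1700 = 7.078×10^-5 Wb.

Φ_B ≈ 70.8 μWb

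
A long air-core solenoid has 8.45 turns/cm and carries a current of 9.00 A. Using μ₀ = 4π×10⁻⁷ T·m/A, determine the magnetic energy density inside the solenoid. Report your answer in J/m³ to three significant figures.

B = μ₀nI = (4π×10⁻⁷)(845)(9.00) = 9.557×10^-3 T.
u = B²/(2μ₀) = (9.557×10^-3)²/(2×4π×10⁻⁷) = 36.34 J/m³.

u ≈ 36.3 J/m³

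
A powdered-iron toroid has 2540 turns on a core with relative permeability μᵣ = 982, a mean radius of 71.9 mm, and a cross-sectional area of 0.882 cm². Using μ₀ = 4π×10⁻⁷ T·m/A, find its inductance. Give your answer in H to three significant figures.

For a thin toroid, L = μ₀μᵣN²A/(2πR).
L = (4π×10⁻⁷)(982)(2540)²(8.820×10^-5) / (2π×7.190×10^-2 m) = 1.554 H.

L ≈ 1.55 H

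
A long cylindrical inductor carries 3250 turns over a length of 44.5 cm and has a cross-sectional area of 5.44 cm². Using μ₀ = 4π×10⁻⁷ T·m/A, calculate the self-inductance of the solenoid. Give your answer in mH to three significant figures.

A = 5.44 cm² = 5.440×10^-4 m².
For a long solenoid, L = μ₀N²A/ℓ.
L = (4π×10⁻⁷)(3250)²(5.440×10^-4)/(0.445 m) = 1.623×10^-2 H.

L ≈ 16.2 mH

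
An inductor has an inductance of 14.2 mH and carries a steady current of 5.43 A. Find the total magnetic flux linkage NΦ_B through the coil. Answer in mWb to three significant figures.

From L = NΦ_B/I, the flux linkage is NΦ_B = LI.
NΦ_B = (1.420×10^-2 H)(5.43 A) = 7.711×10^-2 Wb.

NΦ_B ≈ 77.1 mWb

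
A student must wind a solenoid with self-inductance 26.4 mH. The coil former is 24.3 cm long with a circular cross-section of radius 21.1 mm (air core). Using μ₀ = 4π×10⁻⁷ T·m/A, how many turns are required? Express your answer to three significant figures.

N ≈ 1910 turns

A = πr² = π(2.110×10^-2 m)² = 1.399×10^-3 m².
From L = μ₀N²A/ℓ, N = √(Lℓ / (μ₀A)).
N = √[(2.640×10^-2)(0.243) / ((4π×10⁻⁷)×1.399×10^-3)] = √(3.650×10^6) ≈ 1910.5.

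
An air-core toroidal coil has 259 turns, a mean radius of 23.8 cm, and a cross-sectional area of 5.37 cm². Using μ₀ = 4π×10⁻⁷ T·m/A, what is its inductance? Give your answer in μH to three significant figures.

For a thin toroid, L = μ₀N²A/(2πR).
L = (4π×10⁻⁷)(259)²(5.370×10^-4) / (2π×0.238 m) = 3.027×10^-5 H.

L ≈ 30.3 μH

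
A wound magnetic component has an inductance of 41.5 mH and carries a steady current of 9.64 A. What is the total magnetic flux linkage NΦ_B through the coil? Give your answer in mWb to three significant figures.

NΦ_B ≈ 400 mWb

From L = NΦ_B/I, the flux linkage is NΦ_B = LI.
NΦ_B = (4.150×10^-2 H)(9.64 A) = 0.4001 Wb.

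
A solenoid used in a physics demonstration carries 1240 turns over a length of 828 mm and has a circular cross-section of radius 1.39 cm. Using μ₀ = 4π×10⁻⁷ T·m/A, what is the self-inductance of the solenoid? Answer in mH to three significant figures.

L ≈ 1.42 mH

A = πr² = π(1.390×10^-2 m)² = 6.070×10^-4 m².
For a long solenoid, L = μ₀N²A/ℓ.
L = (4π×10⁻⁷)(1240)²(6.070×10^-4)/(0.828 m) = 1.416×10^-3 H.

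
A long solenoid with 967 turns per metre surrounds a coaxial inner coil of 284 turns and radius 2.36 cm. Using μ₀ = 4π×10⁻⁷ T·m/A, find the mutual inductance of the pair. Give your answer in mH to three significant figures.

M ≈ 0.604 mH

The outer solenoid produces a uniform field B₁ = μ₀n₁I₁ across the inner coil,
so the flux linkage is N₂Φ = N₂B₁A₂ = μ₀n₁N₂A₂·I₁, giving M = μ₀n₁N₂A₂.
A₂ = πr² = π(2.360×10^-2 m)² = 1.750×10^-3 m².
M = (4π×10⁻⁷)(967)(284)(1.750×10^-3) = 6.038×10^-4 H.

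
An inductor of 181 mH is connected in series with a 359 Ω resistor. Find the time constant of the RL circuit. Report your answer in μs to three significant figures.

τ = L/R = (0.181 H)/(359 Ω) = 5.042×10^-4 s.

τ ≈ 504 μs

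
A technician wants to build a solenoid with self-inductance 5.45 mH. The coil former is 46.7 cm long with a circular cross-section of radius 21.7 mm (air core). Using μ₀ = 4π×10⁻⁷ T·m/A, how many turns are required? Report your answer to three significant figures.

A = πr² = π(2.170×10^-2 m)² = 1.479×10^-3 m².
From L = μ₀N²A/ℓ, N = √(Lℓ / (μ₀A)).
N = √[(5.450×10^-3)(0.467) / ((4π×10⁻⁷)×1.479×10^-3)] = √(1.369×10^6) ≈ 1170.1.

N ≈ 1170 turns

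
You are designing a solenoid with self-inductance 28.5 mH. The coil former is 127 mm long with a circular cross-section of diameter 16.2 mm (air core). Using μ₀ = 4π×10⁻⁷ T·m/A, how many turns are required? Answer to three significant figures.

A = π(d/2)² = π(8.100×10^-3 m)² = 2.061×10^-4 m².
From L = μ₀N²A/ℓ, N = √(Lℓ / (μ₀A)).
N = √[(2.850×10^-2)(0.127) / ((4π×10⁻⁷)×2.061×10^-4)] = √(1.397×10^7) ≈ 3738.2.

N ≈ 3740 turns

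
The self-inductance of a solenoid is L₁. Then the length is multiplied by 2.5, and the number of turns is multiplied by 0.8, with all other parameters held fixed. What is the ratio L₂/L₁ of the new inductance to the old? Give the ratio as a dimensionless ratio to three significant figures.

L₂/L₁ = 0.256

For a solenoid, L ∝ μᵣN²A/ℓ.
L₂/L₁ = (2.5)^-1 × (0.8)^2 = 0.256.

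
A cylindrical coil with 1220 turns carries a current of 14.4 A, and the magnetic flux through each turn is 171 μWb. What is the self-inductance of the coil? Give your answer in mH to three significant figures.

Self-inductance is defined by L = NΦ_B/I (flux linkage over current).
L = (1220)(1.710×10^-4 Wb)/(14.4 A) = 1.449×10^-2 H.

L ≈ 14.5 mH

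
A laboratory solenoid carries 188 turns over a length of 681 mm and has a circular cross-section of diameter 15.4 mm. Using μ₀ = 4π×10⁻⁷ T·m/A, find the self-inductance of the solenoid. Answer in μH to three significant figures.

A = π(d/2)² = π(7.700×10^-3 m)² = 1.863×10^-4 m².
For a long solenoid, L = μ₀N²A/ℓ.
L = (4π×10⁻⁷)(188)²(1.863×10^-4)/(0.681 m) = 1.2148×10^-5 H.

L ≈ 12.1 μH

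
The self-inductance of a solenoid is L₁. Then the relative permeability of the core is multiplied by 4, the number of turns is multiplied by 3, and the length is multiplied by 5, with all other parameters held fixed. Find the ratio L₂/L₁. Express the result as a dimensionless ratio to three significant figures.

For a solenoid, L ∝ μᵣN²A/ℓ.
L₂/L₁ = (4) × (3)^2 × (5)^-1 = 7.20.

L₂/L₁ = 7.20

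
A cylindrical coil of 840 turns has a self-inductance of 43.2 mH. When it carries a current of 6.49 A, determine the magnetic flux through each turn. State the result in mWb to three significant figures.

From L = NΦ_B/I, the flux per turn is Φ_B = LI/N.
Φ_B = (4.320×10^-2 H)(6.49 A)/840 = 3.338×10^-4 Wb.

Φ_B ≈ 0.334 mWb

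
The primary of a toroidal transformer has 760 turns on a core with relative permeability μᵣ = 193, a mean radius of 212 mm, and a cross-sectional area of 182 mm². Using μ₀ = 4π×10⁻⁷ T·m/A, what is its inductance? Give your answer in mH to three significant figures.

For a thin toroid, L = μ₀μᵣN²A/(2πR).
L = (4π×10⁻⁷)(193)(760)²(1.820×10^-4) / (2π×0.212 m) = 1.914×10^-2 H.

L ≈ 19.1 mH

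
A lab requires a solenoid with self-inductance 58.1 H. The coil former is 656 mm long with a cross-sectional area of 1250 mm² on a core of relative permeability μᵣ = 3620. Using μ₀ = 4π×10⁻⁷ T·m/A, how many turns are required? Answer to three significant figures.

N ≈ 2590 turns

A = 1250 mm² = 1.250×10^-3 m².
From L = μ₀μᵣN²A/ℓ, N = √(Lℓ / (μ₀μᵣA)).
N = √[(58.1)(0.656) / ((4π×10⁻⁷)(3620)×1.250×10^-3)] = √(6.703×10^6) ≈ 2589.0.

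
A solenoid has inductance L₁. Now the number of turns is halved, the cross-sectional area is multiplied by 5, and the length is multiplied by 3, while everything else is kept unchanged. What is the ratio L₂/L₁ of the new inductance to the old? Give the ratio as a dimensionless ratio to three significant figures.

For a solenoid, L ∝ μᵣN²A/ℓ.
L₂/L₁ = (0.5)^2 × (5) × (3)^-1 = 0.417.

L₂/L₁ = 0.417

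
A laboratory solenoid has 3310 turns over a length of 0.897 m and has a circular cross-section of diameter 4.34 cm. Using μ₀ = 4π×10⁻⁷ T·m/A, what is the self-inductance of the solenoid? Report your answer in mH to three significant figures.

A = π(d/2)² = π(2.170×10^-2 m)² = 1.479×10^-3 m².
For a long solenoid, L = μ₀N²A/ℓ.
L = (4π×10⁻⁷)(3310)²(1.479×10^-3)/(0.897 m) = 2.271×10^-2 H.

L ≈ 22.7 mH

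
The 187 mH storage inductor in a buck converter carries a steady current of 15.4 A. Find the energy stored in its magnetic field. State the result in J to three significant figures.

Stored magnetic energy: U = ½LI².
U = ½(0.187 H)(15.4 A)² = 22.17 J.

U ≈ 22.2 J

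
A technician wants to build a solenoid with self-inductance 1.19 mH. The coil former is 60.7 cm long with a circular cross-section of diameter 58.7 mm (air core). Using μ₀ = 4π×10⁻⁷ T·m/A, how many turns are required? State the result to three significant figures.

A = π(d/2)² = π(2.935×10^-2 m)² = 2.706×10^-3 m².
From L = μ₀N²A/ℓ, N = √(Lℓ / (μ₀A)).
N = √[(1.190×10^-3)(0.607) / ((4π×10⁻⁷)×2.706×10^-3)] = √(2.124×10^5) ≈ 460.9.

N ≈ 461 turns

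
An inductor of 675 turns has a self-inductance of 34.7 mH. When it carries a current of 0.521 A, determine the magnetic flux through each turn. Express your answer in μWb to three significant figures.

From L = NΦ_B/I, the flux per turn is Φ_B = LI/N.
Φ_B = (3.470×10^-2 H)(0.521 A)/675 = 2.678×10^-5 Wb.

Φ_B ≈ 26.8 μWb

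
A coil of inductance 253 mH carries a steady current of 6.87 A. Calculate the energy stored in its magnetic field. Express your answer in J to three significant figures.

Stored magnetic energy: U = ½LI².
U = ½(0.253 H)(6.87 A)² = 5.97 J.

U ≈ 5.97 J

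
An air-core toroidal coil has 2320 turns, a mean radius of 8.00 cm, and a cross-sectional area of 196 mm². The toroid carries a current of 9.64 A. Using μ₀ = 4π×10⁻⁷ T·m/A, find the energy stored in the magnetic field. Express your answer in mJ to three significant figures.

L = μ₀N²A/(2πR) = (4π×10⁻⁷)(2320)²(1.960×10^-4)/(2π×8.000×10^-2) = 2.637×10^-3 H.
U = ½LI² = ½(2.637×10^-3)(9.64)² = 0.1225 J.

U ≈ 123 mJ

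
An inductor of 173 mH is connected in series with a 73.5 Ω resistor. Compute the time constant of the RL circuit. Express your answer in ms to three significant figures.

τ ≈ 2.35 ms

τ = L/R = (0.173 H)/(73.5 Ω) = 2.354×10^-3 s.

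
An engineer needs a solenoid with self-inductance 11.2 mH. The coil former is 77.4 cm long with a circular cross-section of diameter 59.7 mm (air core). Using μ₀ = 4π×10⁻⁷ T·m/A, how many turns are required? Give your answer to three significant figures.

N ≈ 1570 turns

A = π(d/2)² = π(2.985×10^-2 m)² = 2.799×10^-3 m².
From L = μ₀N²A/ℓ, N = √(Lℓ / (μ₀A)).
N = √[(1.120×10^-2)(0.774) / ((4π×10⁻⁷)×2.799×10^-3)] = √(2.464×10^6) ≈ 1569.8.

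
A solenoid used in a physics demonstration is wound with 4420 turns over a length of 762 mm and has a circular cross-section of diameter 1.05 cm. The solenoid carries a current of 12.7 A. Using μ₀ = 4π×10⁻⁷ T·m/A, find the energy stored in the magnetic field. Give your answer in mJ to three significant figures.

A = π(d/2)² = π(5.250×10^-3 m)² = 8.659×10^-5 m².
L = μ₀N²A/ℓ = (4π×10⁻⁷)(4420)²(8.659×10^-5)/(0.762) = 2.790×10^-3 H.
U = ½LI² = ½(2.790×10^-3)(12.7)² = 0.225 J.

U ≈ 225 mJ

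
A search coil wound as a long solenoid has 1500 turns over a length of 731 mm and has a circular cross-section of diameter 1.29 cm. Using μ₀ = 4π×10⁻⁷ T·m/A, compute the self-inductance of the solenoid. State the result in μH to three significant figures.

A = π(d/2)² = π(6.450×10^-3 m)² = 1.307×10^-4 m².
For a long solenoid, L = μ₀N²A/ℓ.
L = (4π×10⁻⁷)(1500)²(1.307×10^-4)/(0.731 m) = 5.055×10^-4 H.

L ≈ 506 μH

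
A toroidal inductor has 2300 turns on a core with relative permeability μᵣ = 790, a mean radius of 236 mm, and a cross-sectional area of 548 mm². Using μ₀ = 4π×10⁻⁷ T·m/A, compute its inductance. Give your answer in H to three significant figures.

For a thin toroid, L = μ₀μᵣN²A/(2πR).
L = (4π×10⁻⁷)(790)(2300)²(5.480×10^-4) / (2π×0.236 m) = 1.941 H.

L ≈ 1.94 H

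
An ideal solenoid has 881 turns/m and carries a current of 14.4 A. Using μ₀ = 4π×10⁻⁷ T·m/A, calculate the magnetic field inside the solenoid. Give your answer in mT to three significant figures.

B ≈ 15.9 mT

Inside a long solenoid, B = μ₀nI.
B = (4π×10⁻⁷)(881 m⁻¹)(14.4 A) = 1.594×10^-2 T.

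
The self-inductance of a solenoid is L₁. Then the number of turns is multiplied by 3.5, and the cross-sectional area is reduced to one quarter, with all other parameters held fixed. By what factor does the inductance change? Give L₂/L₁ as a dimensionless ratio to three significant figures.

L₂/L₁ = 3.06

For a solenoid, L ∝ μᵣN²A/ℓ.
L₂/L₁ = (3.5)^2 × (0.25) = 3.06.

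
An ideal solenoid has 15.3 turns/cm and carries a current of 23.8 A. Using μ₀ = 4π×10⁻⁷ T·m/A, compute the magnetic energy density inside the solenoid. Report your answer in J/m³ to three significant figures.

u ≈ 833 J/m³

B = μ₀nI = (4π×10⁻⁷)(1.530×10^3)(23.8) = 4.576×10^-2 T.
u = B²/(2μ₀) = (4.576×10^-2)²/(2×4π×10⁻⁷) = 833.1 J/m³.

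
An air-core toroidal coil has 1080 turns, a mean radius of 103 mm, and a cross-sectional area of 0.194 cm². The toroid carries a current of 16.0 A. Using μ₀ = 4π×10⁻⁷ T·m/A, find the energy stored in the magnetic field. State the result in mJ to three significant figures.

L = μ₀N²A/(2πR) = (4π×10⁻⁷)(1080)²(1.940×10^-5)/(2π×0.103) = 4.394×10^-5 H.
U = ½LI² = ½(4.394×10^-5)(16.0)² = 5.624×10^-3 J.

U ≈ 5.62 mJ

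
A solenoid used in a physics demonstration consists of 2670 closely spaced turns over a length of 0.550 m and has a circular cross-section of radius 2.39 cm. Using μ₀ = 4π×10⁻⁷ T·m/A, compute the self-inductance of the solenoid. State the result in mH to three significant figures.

A = πr² = π(2.390×10^-2 m)² = 1.7945×10^-3 m².
For a long solenoid, L = μ₀N²A/ℓ.
L = (4π×10⁻⁷)(2670)²(1.7945×10^-3)/(0.55 m) = 2.923×10^-2 H.

L ≈ 29.2 mH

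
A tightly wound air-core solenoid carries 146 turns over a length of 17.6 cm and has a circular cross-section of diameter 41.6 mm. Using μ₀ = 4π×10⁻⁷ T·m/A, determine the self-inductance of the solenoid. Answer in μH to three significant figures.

L ≈ 207 μH

A = π(d/2)² = π(2.080×10^-2 m)² = 1.359×10^-3 m².
For a long solenoid, L = μ₀N²A/ℓ.
L = (4π×10⁻⁷)(146)²(1.359×10^-3)/(0.176 m) = 2.069×10^-4 H.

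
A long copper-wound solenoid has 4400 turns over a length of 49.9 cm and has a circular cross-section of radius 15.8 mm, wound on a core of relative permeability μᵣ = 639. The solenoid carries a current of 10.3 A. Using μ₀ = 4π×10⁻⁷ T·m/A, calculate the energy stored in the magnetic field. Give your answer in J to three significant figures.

U ≈ 1300 J

A = πr² = π(1.580×10^-2 m)² = 7.843×10^-4 m².
L = μ₀μᵣN²A/ℓ = (4π×10⁻⁷)(639)(4400)²(7.843×10^-4)/(0.499) = 24.43 H.
U = ½LI² = ½(24.43)(10.3)² = 1.296×10^3 J.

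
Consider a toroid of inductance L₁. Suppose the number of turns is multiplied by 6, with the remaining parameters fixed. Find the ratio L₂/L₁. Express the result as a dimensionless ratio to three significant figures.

L₂/L₁ = 36.0

For a toroid, L ∝ μᵣN²A/R.
L₂/L₁ = (6)^2 = 36.0.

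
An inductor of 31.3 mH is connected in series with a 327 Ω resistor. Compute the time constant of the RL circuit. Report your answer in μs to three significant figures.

τ ≈ 95.7 μs

τ = L/R = (3.130×10^-2 H)/(327 Ω) = 9.572×10^-5 s.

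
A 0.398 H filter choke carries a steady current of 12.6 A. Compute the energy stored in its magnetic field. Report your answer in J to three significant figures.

Stored magnetic energy: U = ½LI².
U = ½(0.398 H)(12.6 A)² = 31.59 J.

U ≈ 31.6 J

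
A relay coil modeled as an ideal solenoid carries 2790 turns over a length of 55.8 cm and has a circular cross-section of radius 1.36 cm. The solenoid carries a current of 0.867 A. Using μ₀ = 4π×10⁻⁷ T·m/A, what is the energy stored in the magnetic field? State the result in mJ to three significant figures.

U ≈ 3.83 mJ

A = πr² = π(1.360×10^-2 m)² = 5.811×10^-4 m².
L = μ₀N²A/ℓ = (4π×10⁻⁷)(2790)²(5.811×10^-4)/(0.558) = 1.019×10^-2 H.
U = ½LI² = ½(1.019×10^-2)(0.867)² = 3.828×10^-3 J.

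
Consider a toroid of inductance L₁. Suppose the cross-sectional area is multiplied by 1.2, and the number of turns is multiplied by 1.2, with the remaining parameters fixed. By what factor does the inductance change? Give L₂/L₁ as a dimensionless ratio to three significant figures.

For a toroid, L ∝ μᵣN²A/R.
L₂/L₁ = (1.2) × (1.2)^2 = 1.73.

L₂/L₁ = 1.73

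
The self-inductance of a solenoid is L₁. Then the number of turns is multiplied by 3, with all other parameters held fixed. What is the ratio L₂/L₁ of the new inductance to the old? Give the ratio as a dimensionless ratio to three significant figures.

For a solenoid, L ∝ μᵣN²A/ℓ.
L₂/L₁ = (3)^2 = 9.00.

L₂/L₁ = 9.00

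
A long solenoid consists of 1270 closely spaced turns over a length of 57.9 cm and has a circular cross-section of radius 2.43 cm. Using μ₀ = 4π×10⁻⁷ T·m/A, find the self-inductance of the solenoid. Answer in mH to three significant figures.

A = πr² = π(2.430×10^-2 m)² = 1.855×10^-3 m².
For a long solenoid, L = μ₀N²A/ℓ.
L = (4π×10⁻⁷)(1270)²(1.855×10^-3)/(0.579 m) = 6.494×10^-3 H.

L ≈ 6.49 mH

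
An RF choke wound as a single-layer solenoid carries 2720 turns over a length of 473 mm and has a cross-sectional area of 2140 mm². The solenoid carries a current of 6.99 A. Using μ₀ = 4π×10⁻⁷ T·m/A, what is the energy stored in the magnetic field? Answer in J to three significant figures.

A = 2140 mm² = 2.140×10^-3 m².
L = μ₀N²A/ℓ = (4π×10⁻⁷)(2720)²(2.140×10^-3)/(0.473) = 4.206×10^-2 H.
U = ½LI² = ½(4.206×10^-2)(6.99)² = 1.028 J.

U ≈ 1.03 J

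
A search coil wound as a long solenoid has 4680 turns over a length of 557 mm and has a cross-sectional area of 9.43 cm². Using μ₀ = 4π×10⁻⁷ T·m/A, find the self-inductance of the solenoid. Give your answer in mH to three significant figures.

L ≈ 46.6 mH

A = 9.43 cm² = 9.430×10^-4 m².
For a long solenoid, L = μ₀N²A/ℓ.
L = (4π×10⁻⁷)(4680)²(9.430×10^-4)/(0.557 m) = 4.660×10^-2 H.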